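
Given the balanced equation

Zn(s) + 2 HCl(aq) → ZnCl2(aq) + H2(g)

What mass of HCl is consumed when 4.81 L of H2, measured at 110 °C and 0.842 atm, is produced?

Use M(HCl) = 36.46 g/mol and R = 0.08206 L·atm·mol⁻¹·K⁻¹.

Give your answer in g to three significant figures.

9.39 g

n(H2) = PV/RT = (0.842 × 4.81) / (0.08206 × 383.15) = 0.1288 mol
n(HCl) = (2/1) × 0.1288 = 0.2576 mol
m(HCl) = 0.2576 × 36.46 = 9.392 g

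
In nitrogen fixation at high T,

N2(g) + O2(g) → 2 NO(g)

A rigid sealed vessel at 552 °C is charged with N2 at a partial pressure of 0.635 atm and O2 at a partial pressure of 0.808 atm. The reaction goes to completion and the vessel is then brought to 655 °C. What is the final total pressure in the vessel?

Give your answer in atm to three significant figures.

With V and T fixed, P_i ∝ n_i, so the mole ratios apply directly to partial pressures at 552 °C.
P(O2) required for 0.635 atm of N2 = (1/1) × 0.635 = 0.6350 atm; available 0.808 atm, so N2 is limiting.
P(O2) remaining = 0.808 − (1/1) × 0.635 = 0.1730 atm
P(gaseous products) = (2)/1 × 0.635 = 1.270 atm
P_total at 552 °C = 0.1730 + 1.270 = 1.443 atm
Scaling to 655 °C: P = 1.443 × 928.15/825.15 = 1.623 atm

1.62 atm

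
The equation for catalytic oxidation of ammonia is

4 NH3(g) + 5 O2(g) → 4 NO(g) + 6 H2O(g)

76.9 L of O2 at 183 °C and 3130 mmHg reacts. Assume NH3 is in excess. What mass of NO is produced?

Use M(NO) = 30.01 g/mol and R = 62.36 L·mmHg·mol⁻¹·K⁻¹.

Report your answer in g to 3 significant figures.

n(O2) = PV/RT = (3130 × 76.9) / (62.36 × 456.15) = 8.462 mol
n(NO) = (4/5) × 8.462 = 6.770 mol
m(NO) = 6.770 × 30.01 = 203.2 g

203 g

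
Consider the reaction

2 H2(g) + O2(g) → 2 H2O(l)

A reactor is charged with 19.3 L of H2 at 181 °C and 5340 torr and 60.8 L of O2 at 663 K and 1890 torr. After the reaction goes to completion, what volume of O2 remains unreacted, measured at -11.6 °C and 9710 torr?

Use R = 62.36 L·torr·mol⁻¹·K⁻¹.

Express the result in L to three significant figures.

n(H2) = PV/RT = (5340 × 19.3) / (62.36 × 454.15) = 3.639 mol
n(O2) = PV/RT = (1890 × 60.8) / (62.36 × 663) = 2.779 mol
For 3.639 mol H2, stoichiometry requires (1/2) × 3.639 = 1.819 mol O2; 2.779 mol is available, so H2 is limiting.
n(O2) consumed = (1/2) × 3.639 = 1.819 mol; remaining = 2.779 − 1.819 = 0.9600 mol
V(O2) = nRT/P = 0.9600 × 62.36 × 261.55 / 9710 = 1.613 L

1.61 L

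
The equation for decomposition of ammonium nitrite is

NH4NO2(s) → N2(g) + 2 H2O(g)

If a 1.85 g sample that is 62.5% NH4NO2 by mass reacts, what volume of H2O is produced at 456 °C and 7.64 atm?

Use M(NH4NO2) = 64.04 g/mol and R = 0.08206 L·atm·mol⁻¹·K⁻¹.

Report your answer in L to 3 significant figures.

0.283 L

mass of NH4NO2 = 1.85 × 62.5/100 = 1.156 g
n(NH4NO2) = 1.156 / 64.04 = 0.01805 mol
n(H2O) = (2/1) × 0.01805 = 0.03610 mol
V = nRT/P = 0.03610 × 0.08206 × 729.15 / 7.64 = 0.2827 L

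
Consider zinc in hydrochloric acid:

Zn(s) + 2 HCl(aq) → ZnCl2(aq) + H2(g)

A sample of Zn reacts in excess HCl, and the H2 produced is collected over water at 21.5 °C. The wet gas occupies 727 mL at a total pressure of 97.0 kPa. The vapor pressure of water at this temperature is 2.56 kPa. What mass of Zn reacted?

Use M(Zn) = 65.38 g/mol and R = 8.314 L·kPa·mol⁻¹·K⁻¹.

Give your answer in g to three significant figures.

P(H2) = 97.0 − 2.56 = 94.44 kPa
n(H2) = PV/RT = (94.44 × 0.7270) / (8.314 × 294.65) = 0.02803 mol
n(Zn) = (1/1) × 0.02803 = 0.02803 mol
m(Zn) = 0.02803 × 65.38 = 1.833 g

1.83 g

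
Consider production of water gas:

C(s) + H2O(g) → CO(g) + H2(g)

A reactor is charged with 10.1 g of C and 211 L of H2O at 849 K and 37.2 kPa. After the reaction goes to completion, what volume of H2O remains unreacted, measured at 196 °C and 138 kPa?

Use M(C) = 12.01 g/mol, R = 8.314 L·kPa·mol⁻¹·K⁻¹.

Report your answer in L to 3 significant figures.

7.66 L

n(C) = 10.1 / 12.01 = 0.8410 mol
n(H2O) = PV/RT = (37.2 × 211) / (8.314 × 849) = 1.112 mol
For 0.8410 mol C, stoichiometry requires (1/1) × 0.8410 = 0.8410 mol H2O; 1.112 mol is available, so C is limiting.
n(H2O) consumed = (1/1) × 0.8410 = 0.8410 mol; remaining = 1.112 − 0.8410 = 0.2710 mol
V(H2O) = nRT/P = 0.2710 × 8.314 × 469.15 / 138 = 7.660 L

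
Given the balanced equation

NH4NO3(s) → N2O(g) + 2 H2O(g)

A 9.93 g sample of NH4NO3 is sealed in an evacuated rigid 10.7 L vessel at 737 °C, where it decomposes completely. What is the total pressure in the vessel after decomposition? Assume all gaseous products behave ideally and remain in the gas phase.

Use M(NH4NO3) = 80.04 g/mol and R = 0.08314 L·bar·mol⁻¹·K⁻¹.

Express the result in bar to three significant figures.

2.92 bar

n(NH4NO3) = 9.93 / 80.04 = 0.1241 mol
n(gas produced) = (3/1) × 0.1241 = 0.3723 mol
P = nRT/V = 0.3723 × 0.08314 × 1010.15 / 10.7 = 2.922 bar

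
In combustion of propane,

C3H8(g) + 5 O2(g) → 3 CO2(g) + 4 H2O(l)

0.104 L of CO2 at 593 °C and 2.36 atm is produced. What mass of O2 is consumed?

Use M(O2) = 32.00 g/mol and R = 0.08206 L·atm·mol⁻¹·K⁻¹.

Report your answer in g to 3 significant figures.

0.184 g

n(CO2) = PV/RT = (2.36 × 0.104) / (0.08206 × 866.15) = 0.003453 mol
n(O2) = (5/3) × 0.003453 = 0.005755 mol
m(O2) = 0.005755 × 32.00 = 0.1842 g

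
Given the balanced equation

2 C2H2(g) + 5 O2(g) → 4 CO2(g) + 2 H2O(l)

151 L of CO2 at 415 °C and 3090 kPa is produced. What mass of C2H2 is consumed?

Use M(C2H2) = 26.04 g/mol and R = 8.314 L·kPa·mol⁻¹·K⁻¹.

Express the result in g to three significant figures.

n(CO2) = PV/RT = (3090 × 151) / (8.314 × 688.15) = 81.55 mol
n(C2H2) = (2/4) × 81.55 = 40.77 mol
m(C2H2) = 40.77 × 26.04 = 1062 g

1060 g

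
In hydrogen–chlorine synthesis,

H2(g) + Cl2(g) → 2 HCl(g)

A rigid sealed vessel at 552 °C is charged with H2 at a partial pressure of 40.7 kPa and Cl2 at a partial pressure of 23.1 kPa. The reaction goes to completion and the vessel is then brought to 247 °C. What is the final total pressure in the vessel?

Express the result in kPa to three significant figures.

40.2 kPa

With V and T fixed, P_i ∝ n_i, so the mole ratios apply directly to partial pressures at 552 °C.
P(Cl2) required for 40.7 kPa of H2 = (1/1) × 40.7 = 40.70 kPa; available 23.1 kPa, so Cl2 is limiting.
P(H2) remaining = 40.7 − (1/1) × 23.1 = 17.60 kPa
P(gaseous products) = (2)/1 × 23.1 = 46.20 kPa
P_total at 552 °C = 17.60 + 46.20 = 63.80 kPa
Scaling to 247 °C: P = 63.80 × 520.15/825.15 = 40.22 kPa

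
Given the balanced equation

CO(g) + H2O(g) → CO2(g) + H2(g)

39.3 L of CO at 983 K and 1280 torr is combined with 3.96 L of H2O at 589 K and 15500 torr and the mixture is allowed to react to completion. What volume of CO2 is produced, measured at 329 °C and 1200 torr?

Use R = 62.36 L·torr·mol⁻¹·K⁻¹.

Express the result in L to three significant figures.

n(CO) = PV/RT = (1280 × 39.3) / (62.36 × 983) = 0.8206 mol
n(H2O) = PV/RT = (15500 × 3.96) / (62.36 × 589) = 1.671 mol
For 0.8206 mol CO, stoichiometry requires (1/1) × 0.8206 = 0.8206 mol H2O; 1.671 mol is available, so CO is limiting.
n(CO2) = (1/1) × 0.8206 = 0.8206 mol
V(CO2) = nRT/P = 0.8206 × 62.36 × 602.15 / 1200 = 25.68 L

25.7 L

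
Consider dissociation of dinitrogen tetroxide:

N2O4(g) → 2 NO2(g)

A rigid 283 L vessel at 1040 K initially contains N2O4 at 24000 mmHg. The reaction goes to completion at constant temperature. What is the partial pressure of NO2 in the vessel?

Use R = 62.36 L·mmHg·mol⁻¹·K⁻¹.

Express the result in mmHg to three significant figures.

n(N2O4)₀ = PV/RT = (24000 × 283) / (62.36 × 1040) = 104.7 mol
n(NO2) = (2/1) × 104.7 = 209.4 mol
P(NO2) = nRT/V = 209.4 × 62.36 × 1040 / 283 = 47990 mmHg

48000 mmHg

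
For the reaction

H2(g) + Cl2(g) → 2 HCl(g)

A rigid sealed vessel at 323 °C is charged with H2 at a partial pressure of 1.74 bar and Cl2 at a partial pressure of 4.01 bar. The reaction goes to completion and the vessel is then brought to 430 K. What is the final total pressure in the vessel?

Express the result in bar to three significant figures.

4.15 bar

Because the vessel is rigid and T is held at 323 °C, work the stoichiometry in partial pressures (P_i = n_iRT/V).
P(Cl2) required for 1.74 bar of H2 = (1/1) × 1.74 = 1.740 bar; available 4.01 bar, so H2 is limiting.
P(Cl2) remaining = 4.01 − (1/1) × 1.74 = 2.270 bar
P(gaseous products) = (2)/1 × 1.74 = 3.480 bar
P_total at 323 °C = 2.270 + 3.480 = 5.750 bar
Scaling to 430 K: P = 5.750 × 430/596.15 = 4.147 bar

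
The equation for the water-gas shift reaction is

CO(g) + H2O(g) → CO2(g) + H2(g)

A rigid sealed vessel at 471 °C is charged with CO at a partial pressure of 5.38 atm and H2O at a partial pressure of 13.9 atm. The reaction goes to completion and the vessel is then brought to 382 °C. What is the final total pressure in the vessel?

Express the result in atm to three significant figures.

At constant V, partial pressures at 471 °C are proportional to moles, so apply stoichiometry directly to pressures.
P(H2O) required for 5.38 atm of CO = (1/1) × 5.38 = 5.380 atm; available 13.9 atm, so CO is limiting.
P(H2O) remaining = 13.9 − (1/1) × 5.38 = 8.520 atm
P(gaseous products) = (1+1)/1 × 5.38 = 10.76 atm
P_total at 471 °C = 8.520 + 10.76 = 19.28 atm
Scaling to 382 °C: P = 19.28 × 655.15/744.15 = 16.97 atm

17.0 atm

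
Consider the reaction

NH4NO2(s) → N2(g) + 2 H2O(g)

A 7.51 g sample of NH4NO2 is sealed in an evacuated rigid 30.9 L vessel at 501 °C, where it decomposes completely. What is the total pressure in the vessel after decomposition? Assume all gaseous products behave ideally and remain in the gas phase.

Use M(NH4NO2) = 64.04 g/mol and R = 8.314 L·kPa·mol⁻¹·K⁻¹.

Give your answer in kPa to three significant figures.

n(NH4NO2) = 7.51 / 64.04 = 0.1173 mol
n(gas produced) = (3/1) × 0.1173 = 0.3519 mol
P = nRT/V = 0.3519 × 8.314 × 774.15 / 30.9 = 73.30 kPa

73.3 kPa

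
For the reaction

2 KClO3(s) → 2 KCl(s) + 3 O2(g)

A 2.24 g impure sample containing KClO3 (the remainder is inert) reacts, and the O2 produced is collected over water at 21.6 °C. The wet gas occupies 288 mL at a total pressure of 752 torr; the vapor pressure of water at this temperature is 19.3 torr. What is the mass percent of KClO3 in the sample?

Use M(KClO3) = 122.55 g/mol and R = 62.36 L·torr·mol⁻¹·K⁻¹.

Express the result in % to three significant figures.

41.9 %

P(O2) = 752 − 19.3 = 732.7 torr
n(O2) = PV/RT = (732.7 × 0.2880) / (62.36 × 294.75) = 0.01148 mol
n(KClO3) = (2/3) × 0.01148 = 0.007653 mol
m(KClO3) = 0.007653 × 122.55 = 0.9379 g
%KClO3 = 0.9379 / 2.24 × 100 = 41.87%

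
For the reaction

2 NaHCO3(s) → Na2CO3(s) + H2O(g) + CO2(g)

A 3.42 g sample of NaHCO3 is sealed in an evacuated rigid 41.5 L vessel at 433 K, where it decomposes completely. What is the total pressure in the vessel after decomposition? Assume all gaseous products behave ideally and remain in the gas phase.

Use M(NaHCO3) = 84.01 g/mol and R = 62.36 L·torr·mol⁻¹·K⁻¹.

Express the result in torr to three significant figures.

26.5 torr

n(NaHCO3) = 3.42 / 84.01 = 0.04071 mol
n(gas produced) = (2/2) × 0.04071 = 0.04071 mol
P = nRT/V = 0.04071 × 62.36 × 433 / 41.5 = 26.49 torr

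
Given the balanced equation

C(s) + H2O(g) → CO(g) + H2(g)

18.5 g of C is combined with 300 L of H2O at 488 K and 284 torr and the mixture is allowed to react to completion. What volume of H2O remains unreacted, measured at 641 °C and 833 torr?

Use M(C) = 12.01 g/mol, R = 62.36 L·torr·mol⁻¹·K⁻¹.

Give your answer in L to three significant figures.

n(C) = 18.5 / 12.01 = 1.540 mol
n(H2O) = PV/RT = (284 × 300) / (62.36 × 488) = 2.800 mol
For 1.540 mol C, stoichiometry requires (1/1) × 1.540 = 1.540 mol H2O; 2.800 mol is available, so C is limiting.
n(H2O) consumed = (1/1) × 1.540 = 1.540 mol; remaining = 2.800 − 1.540 = 1.260 mol
V(H2O) = nRT/P = 1.260 × 62.36 × 914.15 / 833 = 86.23 L

86.2 L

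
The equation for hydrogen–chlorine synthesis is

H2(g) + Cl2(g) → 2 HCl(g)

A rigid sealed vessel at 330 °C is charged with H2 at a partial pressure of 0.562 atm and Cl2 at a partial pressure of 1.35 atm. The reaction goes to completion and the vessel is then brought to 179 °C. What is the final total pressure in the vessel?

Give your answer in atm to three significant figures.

1.43 atm

With V and T fixed, P_i ∝ n_i, so the mole ratios apply directly to partial pressures at 330 °C.
P(Cl2) required for 0.562 atm of H2 = (1/1) × 0.562 = 0.5620 atm; available 1.35 atm, so H2 is limiting.
P(Cl2) remaining = 1.35 − (1/1) × 0.562 = 0.7880 atm
P(gaseous products) = (2)/1 × 0.562 = 1.124 atm
P_total at 330 °C = 0.7880 + 1.124 = 1.912 atm
Scaling to 179 °C: P = 1.912 × 452.15/603.15 = 1.433 atm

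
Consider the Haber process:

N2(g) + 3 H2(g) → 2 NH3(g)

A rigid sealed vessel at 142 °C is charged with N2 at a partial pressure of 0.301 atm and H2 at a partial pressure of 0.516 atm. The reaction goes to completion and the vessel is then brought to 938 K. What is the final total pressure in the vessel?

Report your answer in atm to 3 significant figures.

1.07 atm

Because the vessel is rigid and T is held at 142 °C, work the stoichiometry in partial pressures (P_i = n_iRT/V).
P(H2) required for 0.301 atm of N2 = (3/1) × 0.301 = 0.9030 atm; available 0.516 atm, so H2 is limiting.
P(N2) remaining = 0.301 − (1/3) × 0.516 = 0.1290 atm
P(gaseous products) = (2)/3 × 0.516 = 0.3440 atm
P_total at 142 °C = 0.1290 + 0.3440 = 0.4730 atm
Scaling to 938 K: P = 0.4730 × 938/415.15 = 1.069 atm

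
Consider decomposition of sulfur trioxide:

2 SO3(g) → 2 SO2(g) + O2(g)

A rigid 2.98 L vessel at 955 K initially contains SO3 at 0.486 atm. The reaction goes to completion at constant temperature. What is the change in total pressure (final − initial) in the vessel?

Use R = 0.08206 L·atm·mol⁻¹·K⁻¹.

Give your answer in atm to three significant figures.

0.243 atm

Rigid vessel, constant T ⇒ P scales with total gas moles (2 → 3).
P_final = (3/2) × 0.486 = 0.7290 atm; ΔP = 0.7290 − 0.486 = 0.2430 atm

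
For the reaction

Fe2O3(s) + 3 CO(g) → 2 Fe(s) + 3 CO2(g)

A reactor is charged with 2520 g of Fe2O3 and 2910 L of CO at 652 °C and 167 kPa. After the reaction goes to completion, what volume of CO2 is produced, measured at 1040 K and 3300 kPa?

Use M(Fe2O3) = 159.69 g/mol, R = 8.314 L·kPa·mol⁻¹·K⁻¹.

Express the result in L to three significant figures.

124 L

n(Fe2O3) = 2520 / 159.69 = 15.78 mol
n(CO) = PV/RT = (167 × 2910) / (8.314 × 925.15) = 63.18 mol
For 15.78 mol Fe2O3, stoichiometry requires (3/1) × 15.78 = 47.34 mol CO; 63.18 mol is available, so Fe2O3 is limiting.
n(CO2) = (3/1) × 15.78 = 47.34 mol
V(CO2) = nRT/P = 47.34 × 8.314 × 1040 / 3300 = 124.0 L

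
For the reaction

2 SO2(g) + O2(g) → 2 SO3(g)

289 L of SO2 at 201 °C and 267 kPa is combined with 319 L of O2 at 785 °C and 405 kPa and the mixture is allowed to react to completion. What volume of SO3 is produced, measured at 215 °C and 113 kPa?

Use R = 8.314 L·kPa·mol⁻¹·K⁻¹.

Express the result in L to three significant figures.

n(SO2) = PV/RT = (267 × 289) / (8.314 × 474.15) = 19.57 mol
n(O2) = PV/RT = (405 × 319) / (8.314 × 1058.15) = 14.69 mol
For 19.57 mol SO2, stoichiometry requires (1/2) × 19.57 = 9.785 mol O2; 14.69 mol is available, so SO2 is limiting.
n(SO3) = (2/2) × 19.57 = 19.57 mol
V(SO3) = nRT/P = 19.57 × 8.314 × 488.15 / 113 = 702.9 L

703 L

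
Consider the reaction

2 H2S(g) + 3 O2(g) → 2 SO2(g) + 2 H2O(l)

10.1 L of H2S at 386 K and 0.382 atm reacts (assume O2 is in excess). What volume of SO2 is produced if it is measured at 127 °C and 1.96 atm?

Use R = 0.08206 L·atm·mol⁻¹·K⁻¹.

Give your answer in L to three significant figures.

2.04 L

n(H2S) = PV/RT = (0.382 × 10.1) / (0.08206 × 386) = 0.1218 mol
n(SO2) = (2/2) × 0.1218 = 0.1218 mol
V = nRT/P = 0.1218 × 0.08206 × 400.15 / 1.96 = 2.041 L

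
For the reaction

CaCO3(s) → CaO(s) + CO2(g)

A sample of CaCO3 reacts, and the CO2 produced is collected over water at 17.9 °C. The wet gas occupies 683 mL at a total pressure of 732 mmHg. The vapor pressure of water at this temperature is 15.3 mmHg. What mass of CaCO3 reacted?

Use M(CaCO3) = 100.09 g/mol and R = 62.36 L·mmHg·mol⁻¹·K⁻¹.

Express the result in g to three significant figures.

2.70 g

P(CO2) = 732 − 15.3 = 716.7 mmHg
n(CO2) = PV/RT = (716.7 × 0.6830) / (62.36 × 291.05) = 0.02697 mol
n(CaCO3) = (1/1) × 0.02697 = 0.02697 mol
m(CaCO3) = 0.02697 × 100.09 = 2.699 g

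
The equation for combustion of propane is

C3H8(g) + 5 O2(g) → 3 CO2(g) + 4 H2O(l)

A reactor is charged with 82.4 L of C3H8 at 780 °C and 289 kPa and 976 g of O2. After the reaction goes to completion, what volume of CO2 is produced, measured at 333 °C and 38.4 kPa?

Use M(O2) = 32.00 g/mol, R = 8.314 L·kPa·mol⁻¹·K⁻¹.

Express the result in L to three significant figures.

n(C3H8) = PV/RT = (289 × 82.4) / (8.314 × 1053.15) = 2.720 mol
n(O2) = 976 / 32.00 = 30.50 mol
For 2.720 mol C3H8, stoichiometry requires (5/1) × 2.720 = 13.60 mol O2; 30.50 mol is available, so C3H8 is limiting.
n(CO2) = (3/1) × 2.720 = 8.160 mol
V(CO2) = nRT/P = 8.160 × 8.314 × 606.15 / 38.4 = 1071 L

1070 L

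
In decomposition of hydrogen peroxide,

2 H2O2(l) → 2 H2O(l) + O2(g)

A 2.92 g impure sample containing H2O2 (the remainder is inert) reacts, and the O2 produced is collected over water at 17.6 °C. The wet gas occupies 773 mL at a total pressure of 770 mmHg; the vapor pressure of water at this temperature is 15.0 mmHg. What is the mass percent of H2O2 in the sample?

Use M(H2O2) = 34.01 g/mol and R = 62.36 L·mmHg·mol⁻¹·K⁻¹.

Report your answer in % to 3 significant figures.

P(O2) = 770 − 15.0 = 755.0 mmHg
n(O2) = PV/RT = (755.0 × 0.7730) / (62.36 × 290.75) = 0.03219 mol
n(H2O2) = (2/1) × 0.03219 = 0.06438 mol
m(H2O2) = 0.06438 × 34.01 = 2.190 g
%H2O2 = 2.190 / 2.92 × 100 = 75.00%

75.0 %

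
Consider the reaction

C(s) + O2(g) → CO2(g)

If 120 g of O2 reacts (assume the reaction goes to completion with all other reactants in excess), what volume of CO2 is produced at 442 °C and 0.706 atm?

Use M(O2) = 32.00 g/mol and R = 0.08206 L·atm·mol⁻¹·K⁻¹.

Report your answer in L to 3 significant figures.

312 L

n(O2) = 120.0 / 32.00 = 3.750 mol
n(CO2) = (1/1) × 3.750 = 3.750 mol
V = nRT/P = 3.750 × 0.08206 × 715.15 / 0.706 = 311.7 L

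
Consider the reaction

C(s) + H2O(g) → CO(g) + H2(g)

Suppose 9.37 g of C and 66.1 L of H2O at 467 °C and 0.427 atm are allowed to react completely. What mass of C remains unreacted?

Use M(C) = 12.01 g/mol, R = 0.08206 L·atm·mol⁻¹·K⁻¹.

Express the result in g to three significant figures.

n(C) = 9.37 / 12.01 = 0.7802 mol
n(H2O) = PV/RT = (0.427 × 66.1) / (0.08206 × 740.15) = 0.4647 mol
For 0.7802 mol C, stoichiometry requires (1/1) × 0.7802 = 0.7802 mol H2O; 0.4647 mol is available, so H2O is limiting.
n(C) consumed = (1/1) × 0.4647 = 0.4647 mol; remaining = 0.7802 − 0.4647 = 0.3155 mol
m(C) = 0.3155 × 12.01 = 3.789 g

3.79 g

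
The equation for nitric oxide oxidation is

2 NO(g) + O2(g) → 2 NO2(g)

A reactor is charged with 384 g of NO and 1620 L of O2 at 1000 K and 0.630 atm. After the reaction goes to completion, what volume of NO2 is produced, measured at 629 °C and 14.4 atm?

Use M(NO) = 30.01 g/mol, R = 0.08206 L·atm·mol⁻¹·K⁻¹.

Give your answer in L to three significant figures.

n(NO) = 384 / 30.01 = 12.80 mol
n(O2) = PV/RT = (0.630 × 1620) / (0.08206 × 1000) = 12.44 mol
For 12.80 mol NO, stoichiometry requires (1/2) × 12.80 = 6.400 mol O2; 12.44 mol is available, so NO is limiting.
n(NO2) = (2/2) × 12.80 = 12.80 mol
V(NO2) = nRT/P = 12.80 × 0.08206 × 902.15 / 14.4 = 65.80 L

65.8 L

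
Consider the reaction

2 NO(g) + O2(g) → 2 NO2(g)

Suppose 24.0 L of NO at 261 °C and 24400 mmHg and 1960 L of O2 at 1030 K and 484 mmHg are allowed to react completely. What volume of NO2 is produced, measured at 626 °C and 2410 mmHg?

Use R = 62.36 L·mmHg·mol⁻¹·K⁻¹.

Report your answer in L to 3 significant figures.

n(NO) = PV/RT = (24400 × 24.0) / (62.36 × 534.15) = 17.58 mol
n(O2) = PV/RT = (484 × 1960) / (62.36 × 1030) = 14.77 mol
For 17.58 mol NO, stoichiometry requires (1/2) × 17.58 = 8.790 mol O2; 14.77 mol is available, so NO is limiting.
n(NO2) = (2/2) × 17.58 = 17.58 mol
V(NO2) = nRT/P = 17.58 × 62.36 × 899.15 / 2410 = 409.0 L

409 L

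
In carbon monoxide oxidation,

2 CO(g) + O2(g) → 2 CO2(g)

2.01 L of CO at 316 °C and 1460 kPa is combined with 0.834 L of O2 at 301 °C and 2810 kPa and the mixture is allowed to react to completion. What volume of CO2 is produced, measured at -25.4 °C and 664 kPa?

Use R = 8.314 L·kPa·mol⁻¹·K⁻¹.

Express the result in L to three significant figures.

n(CO) = PV/RT = (1460 × 2.01) / (8.314 × 589.15) = 0.5991 mol
n(O2) = PV/RT = (2810 × 0.834) / (8.314 × 574.15) = 0.4909 mol
For 0.5991 mol CO, stoichiometry requires (1/2) × 0.5991 = 0.2995 mol O2; 0.4909 mol is available, so CO is limiting.
n(CO2) = (2/2) × 0.5991 = 0.5991 mol
V(CO2) = nRT/P = 0.5991 × 8.314 × 247.75 / 664 = 1.858 L

1.86 L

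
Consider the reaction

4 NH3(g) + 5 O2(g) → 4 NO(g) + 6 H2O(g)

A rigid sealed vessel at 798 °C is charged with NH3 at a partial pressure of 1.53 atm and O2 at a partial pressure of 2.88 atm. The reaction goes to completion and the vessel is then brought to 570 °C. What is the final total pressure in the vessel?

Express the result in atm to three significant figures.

3.77 atm

With V and T fixed, P_i ∝ n_i, so the mole ratios apply directly to partial pressures at 798 °C.
P(O2) required for 1.53 atm of NH3 = (5/4) × 1.53 = 1.913 atm; available 2.88 atm, so NH3 is limiting.
P(O2) remaining = 2.88 − (5/4) × 1.53 = 0.9675 atm
P(gaseous products) = (4+6)/4 × 1.53 = 3.825 atm
P_total at 798 °C = 0.9675 + 3.825 = 4.793 atm
Scaling to 570 °C: P = 4.793 × 843.15/1071.15 = 3.773 atm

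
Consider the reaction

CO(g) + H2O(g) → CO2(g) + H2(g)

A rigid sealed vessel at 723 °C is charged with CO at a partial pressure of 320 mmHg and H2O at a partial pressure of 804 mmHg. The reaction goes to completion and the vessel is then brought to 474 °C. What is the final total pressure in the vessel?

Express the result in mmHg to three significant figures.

843 mmHg

At constant V, partial pressures at 723 °C are proportional to moles, so apply stoichiometry directly to pressures.
P(H2O) required for 320 mmHg of CO = (1/1) × 320 = 320.0 mmHg; available 804 mmHg, so CO is limiting.
P(H2O) remaining = 804 − (1/1) × 320 = 484.0 mmHg
P(gaseous products) = (1+1)/1 × 320 = 640.0 mmHg
P_total at 723 °C = 484.0 + 640.0 = 1124 mmHg
Scaling to 474 °C: P = 1124 × 747.15/996.15 = 843.0 mmHg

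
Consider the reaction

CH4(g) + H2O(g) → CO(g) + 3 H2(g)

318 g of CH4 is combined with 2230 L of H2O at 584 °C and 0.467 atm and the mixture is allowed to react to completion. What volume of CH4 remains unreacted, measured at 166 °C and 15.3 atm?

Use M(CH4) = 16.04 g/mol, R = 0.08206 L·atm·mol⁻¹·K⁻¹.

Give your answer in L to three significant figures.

n(CH4) = 318 / 16.04 = 19.83 mol
n(H2O) = PV/RT = (0.467 × 2230) / (0.08206 × 857.15) = 14.81 mol
For 19.83 mol CH4, stoichiometry requires (1/1) × 19.83 = 19.83 mol H2O; 14.81 mol is available, so H2O is limiting.
n(CH4) consumed = (1/1) × 14.81 = 14.81 mol; remaining = 19.83 − 14.81 = 5.020 mol
V(CH4) = nRT/P = 5.020 × 0.08206 × 439.15 / 15.3 = 11.82 L

11.8 L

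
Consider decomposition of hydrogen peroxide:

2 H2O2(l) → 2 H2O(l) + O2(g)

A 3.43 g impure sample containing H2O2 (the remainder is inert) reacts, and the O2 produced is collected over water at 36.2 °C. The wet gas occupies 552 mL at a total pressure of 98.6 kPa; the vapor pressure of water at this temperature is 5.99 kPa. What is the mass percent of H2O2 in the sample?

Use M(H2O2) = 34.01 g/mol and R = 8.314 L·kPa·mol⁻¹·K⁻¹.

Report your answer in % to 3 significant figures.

39.4 %

P(O2) = 98.6 − 5.99 = 92.61 kPa
n(O2) = PV/RT = (92.61 × 0.5520) / (8.314 × 309.35) = 0.01988 mol
n(H2O2) = (2/1) × 0.01988 = 0.03976 mol
m(H2O2) = 0.03976 × 34.01 = 1.352 g
%H2O2 = 1.352 / 3.43 × 100 = 39.42%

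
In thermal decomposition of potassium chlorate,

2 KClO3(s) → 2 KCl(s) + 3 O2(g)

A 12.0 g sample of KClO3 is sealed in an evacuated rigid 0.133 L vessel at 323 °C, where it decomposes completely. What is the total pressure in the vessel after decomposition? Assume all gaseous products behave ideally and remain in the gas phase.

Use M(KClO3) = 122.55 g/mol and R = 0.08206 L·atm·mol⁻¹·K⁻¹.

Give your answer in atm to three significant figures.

54.0 atm

n(KClO3) = 12.0 / 122.55 = 0.09792 mol
n(gas produced) = (3/2) × 0.09792 = 0.1469 mol
P = nRT/V = 0.1469 × 0.08206 × 596.15 / 0.133 = 54.03 atm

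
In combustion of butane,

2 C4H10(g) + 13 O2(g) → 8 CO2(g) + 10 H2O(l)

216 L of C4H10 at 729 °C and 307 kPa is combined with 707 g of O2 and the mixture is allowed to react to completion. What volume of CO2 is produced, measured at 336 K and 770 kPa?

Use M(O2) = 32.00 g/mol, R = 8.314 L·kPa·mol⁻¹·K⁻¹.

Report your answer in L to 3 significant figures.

49.3 L

n(C4H10) = PV/RT = (307 × 216) / (8.314 × 1002.15) = 7.959 mol
n(O2) = 707 / 32.00 = 22.09 mol
For 7.959 mol C4H10, stoichiometry requires (13/2) × 7.959 = 51.73 mol O2; 22.09 mol is available, so O2 is limiting.
n(CO2) = (8/13) × 22.09 = 13.59 mol
V(CO2) = nRT/P = 13.59 × 8.314 × 336 / 770 = 49.30 L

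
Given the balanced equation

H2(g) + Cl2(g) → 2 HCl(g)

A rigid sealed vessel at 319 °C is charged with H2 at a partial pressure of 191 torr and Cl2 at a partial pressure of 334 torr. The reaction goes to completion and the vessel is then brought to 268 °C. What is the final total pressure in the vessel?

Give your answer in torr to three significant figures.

At constant V, partial pressures at 319 °C are proportional to moles, so apply stoichiometry directly to pressures.
P(Cl2) required for 191 torr of H2 = (1/1) × 191 = 191.0 torr; available 334 torr, so H2 is limiting.
P(Cl2) remaining = 334 − (1/1) × 191 = 143.0 torr
P(gaseous products) = (2)/1 × 191 = 382.0 torr
P_total at 319 °C = 143.0 + 382.0 = 525.0 torr
Scaling to 268 °C: P = 525.0 × 541.15/592.15 = 479.8 torr

480 torr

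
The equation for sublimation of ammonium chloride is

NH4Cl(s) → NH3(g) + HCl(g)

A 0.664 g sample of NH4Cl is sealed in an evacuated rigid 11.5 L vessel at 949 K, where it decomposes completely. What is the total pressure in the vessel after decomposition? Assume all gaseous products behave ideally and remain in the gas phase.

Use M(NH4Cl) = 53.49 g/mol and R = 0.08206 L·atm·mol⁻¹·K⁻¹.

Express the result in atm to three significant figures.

0.168 atm

n(NH4Cl) = 0.664 / 53.49 = 0.01241 mol
n(gas produced) = (2/1) × 0.01241 = 0.02482 mol
P = nRT/V = 0.02482 × 0.08206 × 949 / 11.5 = 0.1681 atm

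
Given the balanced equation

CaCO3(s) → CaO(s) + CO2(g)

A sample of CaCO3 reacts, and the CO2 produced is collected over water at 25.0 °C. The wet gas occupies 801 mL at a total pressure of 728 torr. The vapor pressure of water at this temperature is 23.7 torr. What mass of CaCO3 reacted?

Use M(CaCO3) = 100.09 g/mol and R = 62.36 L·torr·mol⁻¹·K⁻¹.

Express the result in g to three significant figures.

P(CO2) = 728 − 23.7 = 704.3 torr
n(CO2) = PV/RT = (704.3 × 0.8010) / (62.36 × 298.15) = 0.03034 mol
n(CaCO3) = (1/1) × 0.03034 = 0.03034 mol
m(CaCO3) = 0.03034 × 100.09 = 3.037 g

3.04 g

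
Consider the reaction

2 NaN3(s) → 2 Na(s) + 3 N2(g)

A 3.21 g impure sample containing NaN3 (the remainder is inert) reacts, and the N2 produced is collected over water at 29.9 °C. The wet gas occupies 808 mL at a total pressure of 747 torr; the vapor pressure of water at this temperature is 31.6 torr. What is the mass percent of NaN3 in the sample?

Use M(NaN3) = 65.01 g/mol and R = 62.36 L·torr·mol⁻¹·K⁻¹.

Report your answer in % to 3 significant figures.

41.3 %

P(N2) = 747 − 31.6 = 715.4 torr
n(N2) = PV/RT = (715.4 × 0.8080) / (62.36 × 303.05) = 0.03059 mol
n(NaN3) = (2/3) × 0.03059 = 0.02039 mol
m(NaN3) = 0.02039 × 65.01 = 1.326 g
%NaN3 = 1.326 / 3.21 × 100 = 41.31%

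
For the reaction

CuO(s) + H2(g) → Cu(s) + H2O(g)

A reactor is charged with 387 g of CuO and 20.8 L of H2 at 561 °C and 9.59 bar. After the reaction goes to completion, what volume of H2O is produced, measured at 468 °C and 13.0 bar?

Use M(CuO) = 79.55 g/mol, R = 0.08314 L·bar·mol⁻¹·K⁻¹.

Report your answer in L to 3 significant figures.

13.6 L

n(CuO) = 387 / 79.55 = 4.865 mol
n(H2) = PV/RT = (9.59 × 20.8) / (0.08314 × 834.15) = 2.876 mol
For 4.865 mol CuO, stoichiometry requires (1/1) × 4.865 = 4.865 mol H2; 2.876 mol is available, so H2 is limiting.
n(H2O) = (1/1) × 2.876 = 2.876 mol
V(H2O) = nRT/P = 2.876 × 0.08314 × 741.15 / 13.0 = 13.63 L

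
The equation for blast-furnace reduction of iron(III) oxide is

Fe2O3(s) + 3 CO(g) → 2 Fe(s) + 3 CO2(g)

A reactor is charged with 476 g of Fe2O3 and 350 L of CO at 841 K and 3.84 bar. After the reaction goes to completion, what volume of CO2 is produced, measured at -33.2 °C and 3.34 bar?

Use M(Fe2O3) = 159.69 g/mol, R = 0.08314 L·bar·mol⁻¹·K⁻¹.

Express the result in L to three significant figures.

n(Fe2O3) = 476 / 159.69 = 2.981 mol
n(CO) = PV/RT = (3.84 × 350) / (0.08314 × 841) = 19.22 mol
For 2.981 mol Fe2O3, stoichiometry requires (3/1) × 2.981 = 8.943 mol CO; 19.22 mol is available, so Fe2O3 is limiting.
n(CO2) = (3/1) × 2.981 = 8.943 mol
V(CO2) = nRT/P = 8.943 × 0.08314 × 239.95 / 3.34 = 53.42 L

53.4 L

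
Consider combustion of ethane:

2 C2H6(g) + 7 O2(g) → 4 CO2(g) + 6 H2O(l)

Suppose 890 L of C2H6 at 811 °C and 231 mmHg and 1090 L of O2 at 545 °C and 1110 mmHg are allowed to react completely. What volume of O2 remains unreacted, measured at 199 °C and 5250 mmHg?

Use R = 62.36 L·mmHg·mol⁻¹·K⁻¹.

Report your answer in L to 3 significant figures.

73.3 L

n(C2H6) = PV/RT = (231 × 890) / (62.36 × 1084.15) = 3.041 mol
n(O2) = PV/RT = (1110 × 1090) / (62.36 × 818.15) = 23.71 mol
For 3.041 mol C2H6, stoichiometry requires (7/2) × 3.041 = 10.64 mol O2; 23.71 mol is available, so C2H6 is limiting.
n(O2) consumed = (7/2) × 3.041 = 10.64 mol; remaining = 23.71 − 10.64 = 13.07 mol
V(O2) = nRT/P = 13.07 × 62.36 × 472.15 / 5250 = 73.30 L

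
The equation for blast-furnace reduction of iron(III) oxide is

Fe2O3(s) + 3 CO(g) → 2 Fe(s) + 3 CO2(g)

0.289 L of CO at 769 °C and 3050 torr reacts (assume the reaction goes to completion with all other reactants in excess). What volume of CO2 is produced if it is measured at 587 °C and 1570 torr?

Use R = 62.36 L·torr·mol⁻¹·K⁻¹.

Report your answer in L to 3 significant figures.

n(CO) = PV/RT = (3050 × 0.289) / (62.36 × 1042.15) = 0.01356 mol
n(CO2) = (3/3) × 0.01356 = 0.01356 mol
V = nRT/P = 0.01356 × 62.36 × 860.15 / 1570 = 0.4633 L

0.463 L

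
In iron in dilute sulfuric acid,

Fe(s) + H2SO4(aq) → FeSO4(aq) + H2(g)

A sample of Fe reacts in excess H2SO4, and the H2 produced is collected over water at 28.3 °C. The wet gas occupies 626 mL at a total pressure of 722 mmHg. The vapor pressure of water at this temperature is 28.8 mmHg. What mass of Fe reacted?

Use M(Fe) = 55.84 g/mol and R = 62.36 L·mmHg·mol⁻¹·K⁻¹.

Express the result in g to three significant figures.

1.29 g

P(H2) = 722 − 28.8 = 693.2 mmHg
n(H2) = PV/RT = (693.2 × 0.6260) / (62.36 × 301.45) = 0.02308 mol
n(Fe) = (1/1) × 0.02308 = 0.02308 mol
m(Fe) = 0.02308 × 55.84 = 1.289 g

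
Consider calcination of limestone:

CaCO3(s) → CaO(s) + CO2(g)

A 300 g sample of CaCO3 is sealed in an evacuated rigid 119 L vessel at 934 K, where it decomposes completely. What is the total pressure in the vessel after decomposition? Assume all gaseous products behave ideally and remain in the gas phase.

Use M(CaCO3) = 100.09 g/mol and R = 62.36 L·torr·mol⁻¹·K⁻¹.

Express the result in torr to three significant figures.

1470 torr

n(CaCO3) = 300 / 100.09 = 2.997 mol
n(gas produced) = (1/1) × 2.997 = 2.997 mol
P = nRT/V = 2.997 × 62.36 × 934 / 119 = 1467 torr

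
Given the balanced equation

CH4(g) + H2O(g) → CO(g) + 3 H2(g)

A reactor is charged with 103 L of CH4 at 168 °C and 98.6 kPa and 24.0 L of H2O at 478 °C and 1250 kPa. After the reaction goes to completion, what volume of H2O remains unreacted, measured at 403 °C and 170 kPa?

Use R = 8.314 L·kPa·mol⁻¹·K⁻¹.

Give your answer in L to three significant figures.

n(CH4) = PV/RT = (98.6 × 103) / (8.314 × 441.15) = 2.769 mol
n(H2O) = PV/RT = (1250 × 24.0) / (8.314 × 751.15) = 4.804 mol
For 2.769 mol CH4, stoichiometry requires (1/1) × 2.769 = 2.769 mol H2O; 4.804 mol is available, so CH4 is limiting.
n(H2O) consumed = (1/1) × 2.769 = 2.769 mol; remaining = 4.804 − 2.769 = 2.035 mol
V(H2O) = nRT/P = 2.035 × 8.314 × 676.15 / 170 = 67.29 L

67.3 L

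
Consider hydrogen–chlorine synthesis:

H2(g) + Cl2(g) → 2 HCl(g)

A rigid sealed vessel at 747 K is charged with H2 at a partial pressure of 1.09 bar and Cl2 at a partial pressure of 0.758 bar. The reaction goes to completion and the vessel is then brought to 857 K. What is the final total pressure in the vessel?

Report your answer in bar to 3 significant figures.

2.12 bar

At constant V, partial pressures at 747 K are proportional to moles, so apply stoichiometry directly to pressures.
P(Cl2) required for 1.09 bar of H2 = (1/1) × 1.09 = 1.090 bar; available 0.758 bar, so Cl2 is limiting.
P(H2) remaining = 1.09 − (1/1) × 0.758 = 0.3320 bar
P(gaseous products) = (2)/1 × 0.758 = 1.516 bar
P_total at 747 K = 0.3320 + 1.516 = 1.848 bar
Scaling to 857 K: P = 1.848 × 857/747 = 2.120 bar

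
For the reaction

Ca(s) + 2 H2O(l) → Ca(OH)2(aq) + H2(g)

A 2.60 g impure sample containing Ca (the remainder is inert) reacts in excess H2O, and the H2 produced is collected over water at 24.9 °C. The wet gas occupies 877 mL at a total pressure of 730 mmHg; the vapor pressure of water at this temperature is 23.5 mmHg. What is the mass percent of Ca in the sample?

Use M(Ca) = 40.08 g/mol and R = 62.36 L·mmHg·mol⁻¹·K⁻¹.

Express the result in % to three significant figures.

51.4 %

P(H2) = 730 − 23.5 = 706.5 mmHg
n(H2) = PV/RT = (706.5 × 0.8770) / (62.36 × 298.05) = 0.03334 mol
n(Ca) = (1/1) × 0.03334 = 0.03334 mol
m(Ca) = 0.03334 × 40.08 = 1.336 g
%Ca = 1.336 / 2.60 × 100 = 51.38%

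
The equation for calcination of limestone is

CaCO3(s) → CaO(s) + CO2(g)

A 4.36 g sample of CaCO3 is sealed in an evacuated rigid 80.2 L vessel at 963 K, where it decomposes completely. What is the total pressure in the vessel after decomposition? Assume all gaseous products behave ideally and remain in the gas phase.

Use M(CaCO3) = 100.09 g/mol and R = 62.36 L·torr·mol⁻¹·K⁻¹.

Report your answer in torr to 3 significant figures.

n(CaCO3) = 4.36 / 100.09 = 0.04356 mol
n(gas produced) = (1/1) × 0.04356 = 0.04356 mol
P = nRT/V = 0.04356 × 62.36 × 963 / 80.2 = 32.62 torr

32.6 torr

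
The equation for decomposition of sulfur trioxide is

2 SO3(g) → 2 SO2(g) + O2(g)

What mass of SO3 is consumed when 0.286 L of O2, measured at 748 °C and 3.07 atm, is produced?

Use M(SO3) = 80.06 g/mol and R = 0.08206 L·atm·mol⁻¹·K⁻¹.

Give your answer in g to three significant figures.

n(O2) = PV/RT = (3.07 × 0.286) / (0.08206 × 1021.15) = 0.01048 mol
n(SO3) = (2/1) × 0.01048 = 0.02096 mol
m(SO3) = 0.02096 × 80.06 = 1.678 g

1.68 g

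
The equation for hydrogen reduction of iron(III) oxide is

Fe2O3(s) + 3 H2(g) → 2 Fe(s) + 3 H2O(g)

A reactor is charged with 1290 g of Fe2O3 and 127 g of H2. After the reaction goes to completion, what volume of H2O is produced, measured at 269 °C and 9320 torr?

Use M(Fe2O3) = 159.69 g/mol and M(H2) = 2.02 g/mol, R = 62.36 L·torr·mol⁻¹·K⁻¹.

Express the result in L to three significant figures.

87.9 L

n(Fe2O3) = 1290 / 159.69 = 8.078 mol
n(H2) = 127 / 2.02 = 62.87 mol
For 8.078 mol Fe2O3, stoichiometry requires (3/1) × 8.078 = 24.23 mol H2; 62.87 mol is available, so Fe2O3 is limiting.
n(H2O) = (3/1) × 8.078 = 24.23 mol
V(H2O) = nRT/P = 24.23 × 62.36 × 542.15 / 9320 = 87.89 L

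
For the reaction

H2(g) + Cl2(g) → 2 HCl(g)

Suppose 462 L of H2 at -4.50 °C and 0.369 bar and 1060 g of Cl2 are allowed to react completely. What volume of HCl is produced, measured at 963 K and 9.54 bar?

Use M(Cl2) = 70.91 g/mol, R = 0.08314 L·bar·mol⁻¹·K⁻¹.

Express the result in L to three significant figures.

n(H2) = PV/RT = (0.369 × 462) / (0.08314 × 268.65) = 7.633 mol
n(Cl2) = 1060 / 70.91 = 14.95 mol
For 7.633 mol H2, stoichiometry requires (1/1) × 7.633 = 7.633 mol Cl2; 14.95 mol is available, so H2 is limiting.
n(HCl) = (2/1) × 7.633 = 15.27 mol
V(HCl) = nRT/P = 15.27 × 0.08314 × 963 / 9.54 = 128.2 L

128 L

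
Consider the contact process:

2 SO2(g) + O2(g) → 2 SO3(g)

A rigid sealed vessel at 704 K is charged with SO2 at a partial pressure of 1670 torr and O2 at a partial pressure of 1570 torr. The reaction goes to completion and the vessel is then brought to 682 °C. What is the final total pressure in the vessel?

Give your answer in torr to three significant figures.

3260 torr

At constant V, partial pressures at 704 K are proportional to moles, so apply stoichiometry directly to pressures.
P(O2) required for 1670 torr of SO2 = (1/2) × 1670 = 835.0 torr; available 1570 torr, so SO2 is limiting.
P(O2) remaining = 1570 − (1/2) × 1670 = 735.0 torr
P(gaseous products) = (2)/2 × 1670 = 1670 torr
P_total at 704 K = 735.0 + 1670 = 2405 torr
Scaling to 682 °C: P = 2405 × 955.15/704 = 3263 torr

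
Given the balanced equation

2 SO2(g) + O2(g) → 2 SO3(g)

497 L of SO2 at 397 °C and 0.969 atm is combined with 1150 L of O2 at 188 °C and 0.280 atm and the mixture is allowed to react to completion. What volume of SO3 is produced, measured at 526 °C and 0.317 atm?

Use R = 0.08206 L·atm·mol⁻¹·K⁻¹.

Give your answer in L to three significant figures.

n(SO2) = PV/RT = (0.969 × 497) / (0.08206 × 670.15) = 8.757 mol
n(O2) = PV/RT = (0.280 × 1150) / (0.08206 × 461.15) = 8.509 mol
For 8.757 mol SO2, stoichiometry requires (1/2) × 8.757 = 4.378 mol O2; 8.509 mol is available, so SO2 is limiting.
n(SO3) = (2/2) × 8.757 = 8.757 mol
V(SO3) = nRT/P = 8.757 × 0.08206 × 799.15 / 0.317 = 1812 L

1810 L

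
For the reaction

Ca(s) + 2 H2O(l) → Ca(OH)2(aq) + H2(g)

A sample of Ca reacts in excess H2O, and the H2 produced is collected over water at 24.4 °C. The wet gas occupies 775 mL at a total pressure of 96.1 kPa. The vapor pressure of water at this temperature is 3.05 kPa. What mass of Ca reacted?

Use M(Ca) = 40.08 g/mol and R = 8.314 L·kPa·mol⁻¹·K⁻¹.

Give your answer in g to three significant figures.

P(H2) = 96.1 − 3.05 = 93.05 kPa
n(H2) = PV/RT = (93.05 × 0.7750) / (8.314 × 297.55) = 0.02915 mol
n(Ca) = (1/1) × 0.02915 = 0.02915 mol
m(Ca) = 0.02915 × 40.08 = 1.168 g

1.17 g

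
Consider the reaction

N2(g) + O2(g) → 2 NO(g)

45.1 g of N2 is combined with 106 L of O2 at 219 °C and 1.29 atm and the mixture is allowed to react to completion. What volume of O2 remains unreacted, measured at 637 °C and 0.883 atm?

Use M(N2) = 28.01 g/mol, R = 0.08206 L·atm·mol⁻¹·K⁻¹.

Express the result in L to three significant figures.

n(N2) = 45.1 / 28.01 = 1.610 mol
n(O2) = PV/RT = (1.29 × 106) / (0.08206 × 492.15) = 3.386 mol
For 1.610 mol N2, stoichiometry requires (1/1) × 1.610 = 1.610 mol O2; 3.386 mol is available, so N2 is limiting.
n(O2) consumed = (1/1) × 1.610 = 1.610 mol; remaining = 3.386 − 1.610 = 1.776 mol
V(O2) = nRT/P = 1.776 × 0.08206 × 910.15 / 0.883 = 150.2 L

150 L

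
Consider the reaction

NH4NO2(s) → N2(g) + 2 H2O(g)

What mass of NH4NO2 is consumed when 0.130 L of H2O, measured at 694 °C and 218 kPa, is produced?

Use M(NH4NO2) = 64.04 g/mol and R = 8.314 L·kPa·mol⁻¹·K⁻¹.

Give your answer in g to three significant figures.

n(H2O) = PV/RT = (218 × 0.130) / (8.314 × 967.15) = 0.003524 mol
n(NH4NO2) = (1/2) × 0.003524 = 0.001762 mol
m(NH4NO2) = 0.001762 × 64.04 = 0.1128 g

0.113 g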